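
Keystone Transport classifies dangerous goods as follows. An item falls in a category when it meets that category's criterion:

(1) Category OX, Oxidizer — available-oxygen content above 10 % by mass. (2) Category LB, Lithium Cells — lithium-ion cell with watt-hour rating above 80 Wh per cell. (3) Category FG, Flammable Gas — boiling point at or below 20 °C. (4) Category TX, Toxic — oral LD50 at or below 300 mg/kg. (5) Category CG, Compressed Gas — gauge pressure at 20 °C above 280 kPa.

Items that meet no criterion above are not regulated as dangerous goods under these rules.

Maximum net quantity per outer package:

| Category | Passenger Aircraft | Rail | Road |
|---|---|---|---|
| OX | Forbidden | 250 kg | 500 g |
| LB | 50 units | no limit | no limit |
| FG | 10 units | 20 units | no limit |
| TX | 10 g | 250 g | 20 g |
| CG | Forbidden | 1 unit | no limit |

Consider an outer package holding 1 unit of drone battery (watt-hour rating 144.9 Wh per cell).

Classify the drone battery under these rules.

Drone battery: watt-hour rating 144.9 Wh per cell > 80 Wh per cell → Category LB (Lithium Cells).

Category LB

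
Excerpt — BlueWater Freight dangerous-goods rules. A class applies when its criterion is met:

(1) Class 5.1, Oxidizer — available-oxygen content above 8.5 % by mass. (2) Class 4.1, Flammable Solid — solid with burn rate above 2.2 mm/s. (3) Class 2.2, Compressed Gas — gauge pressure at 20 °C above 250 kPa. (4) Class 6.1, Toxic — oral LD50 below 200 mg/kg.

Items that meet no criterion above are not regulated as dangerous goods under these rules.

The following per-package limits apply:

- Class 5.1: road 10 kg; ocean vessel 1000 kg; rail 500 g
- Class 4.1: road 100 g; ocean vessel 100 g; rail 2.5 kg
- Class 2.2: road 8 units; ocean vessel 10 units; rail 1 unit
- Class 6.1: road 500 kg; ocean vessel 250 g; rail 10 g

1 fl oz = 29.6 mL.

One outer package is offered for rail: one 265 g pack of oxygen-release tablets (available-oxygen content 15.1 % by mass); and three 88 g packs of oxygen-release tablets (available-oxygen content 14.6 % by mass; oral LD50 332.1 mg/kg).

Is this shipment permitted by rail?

No

The oxygen-release tablets have available-oxygen content 15.1 % by mass, which is > 8.5 % by mass, so they are Class 5.1 (Oxidizer).
Available-oxygen content 14.6 % by mass meets the Class 5.1 criterion (Oxidizer), so the oxygen-release tablets are Class 5.1.
Class 5.1 net quantity: 265 g + (three 88 g packs = 264 g) = 529 g.
529 g exceeds the rail limit of 500 g for Class 5.1.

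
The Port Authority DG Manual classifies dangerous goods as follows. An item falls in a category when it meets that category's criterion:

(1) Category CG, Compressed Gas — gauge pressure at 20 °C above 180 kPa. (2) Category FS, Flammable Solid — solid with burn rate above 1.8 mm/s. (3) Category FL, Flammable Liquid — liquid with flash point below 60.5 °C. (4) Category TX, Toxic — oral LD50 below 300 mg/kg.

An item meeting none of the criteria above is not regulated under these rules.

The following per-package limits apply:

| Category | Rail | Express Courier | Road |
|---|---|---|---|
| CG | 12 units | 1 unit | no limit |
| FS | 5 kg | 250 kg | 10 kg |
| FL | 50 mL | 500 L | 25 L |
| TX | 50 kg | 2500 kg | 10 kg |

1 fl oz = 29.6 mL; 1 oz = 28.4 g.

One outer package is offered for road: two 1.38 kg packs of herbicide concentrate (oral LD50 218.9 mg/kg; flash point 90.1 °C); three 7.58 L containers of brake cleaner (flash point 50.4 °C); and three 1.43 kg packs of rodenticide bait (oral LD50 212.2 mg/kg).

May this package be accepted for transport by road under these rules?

Yes

Oral LD50 218.9 mg/kg meets the Category TX criterion (Toxic), so the herbicide concentrate is Category TX.
The brake cleaner has flash point 50.4 °C, which is < 60.5 °C, so it is Category FL (Flammable Liquid).
Oral LD50 212.2 mg/kg meets the Category TX criterion (Toxic), so the rodenticide bait is Category TX.
Total Category TX: (two 1.38 kg packs = 2.76 kg) + (three 1.43 kg packs = 4.29 kg) = 7.05 kg.
That is within the Category TX road limit of 10 kg.
Category FL quantity: three 7.58 L containers = 22.74 L.
22.74 L ≤ 25 L (road limit, Category FL) — within limit.
Every hazard category is within its road limit and no segregation rule is violated.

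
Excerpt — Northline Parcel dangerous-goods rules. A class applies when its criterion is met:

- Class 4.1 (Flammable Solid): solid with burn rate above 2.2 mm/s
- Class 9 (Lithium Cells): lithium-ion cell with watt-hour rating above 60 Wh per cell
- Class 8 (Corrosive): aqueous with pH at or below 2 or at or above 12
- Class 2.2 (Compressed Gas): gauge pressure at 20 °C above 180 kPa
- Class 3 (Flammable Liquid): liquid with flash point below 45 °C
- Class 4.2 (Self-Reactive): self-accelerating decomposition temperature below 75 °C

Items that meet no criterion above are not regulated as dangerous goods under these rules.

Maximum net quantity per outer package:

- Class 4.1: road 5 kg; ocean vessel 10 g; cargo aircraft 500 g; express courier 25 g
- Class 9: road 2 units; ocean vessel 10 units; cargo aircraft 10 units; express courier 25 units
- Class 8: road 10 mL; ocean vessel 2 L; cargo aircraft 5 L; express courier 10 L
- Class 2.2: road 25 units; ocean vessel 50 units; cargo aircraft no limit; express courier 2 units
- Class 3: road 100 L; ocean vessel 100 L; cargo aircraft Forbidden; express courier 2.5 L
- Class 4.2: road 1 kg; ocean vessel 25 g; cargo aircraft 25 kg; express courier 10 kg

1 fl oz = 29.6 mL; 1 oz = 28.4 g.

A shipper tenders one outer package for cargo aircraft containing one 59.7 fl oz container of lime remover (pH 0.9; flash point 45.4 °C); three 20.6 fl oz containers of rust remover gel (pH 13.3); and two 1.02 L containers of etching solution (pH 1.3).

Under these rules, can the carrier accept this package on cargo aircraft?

pH 0.9 meets the Class 8 criterion (Corrosive), so the lime remover is Class 8.
Rust remover gel: pH 13.3 ≥ 12 → Class 8 (Corrosive).
With pH 1.3 (≤ 2), the etching solution falls in Class 8.
Class 8 net quantity: (one 59.7 fl oz container = 1767.12 mL) + (three 20.6 fl oz containers = 1829.28 mL) + (two 1.02 L containers = 2.04 L) = 5636.4 mL.
5636.4 mL > 5 L (cargo aircraft limit, Class 8) — over the limit.

No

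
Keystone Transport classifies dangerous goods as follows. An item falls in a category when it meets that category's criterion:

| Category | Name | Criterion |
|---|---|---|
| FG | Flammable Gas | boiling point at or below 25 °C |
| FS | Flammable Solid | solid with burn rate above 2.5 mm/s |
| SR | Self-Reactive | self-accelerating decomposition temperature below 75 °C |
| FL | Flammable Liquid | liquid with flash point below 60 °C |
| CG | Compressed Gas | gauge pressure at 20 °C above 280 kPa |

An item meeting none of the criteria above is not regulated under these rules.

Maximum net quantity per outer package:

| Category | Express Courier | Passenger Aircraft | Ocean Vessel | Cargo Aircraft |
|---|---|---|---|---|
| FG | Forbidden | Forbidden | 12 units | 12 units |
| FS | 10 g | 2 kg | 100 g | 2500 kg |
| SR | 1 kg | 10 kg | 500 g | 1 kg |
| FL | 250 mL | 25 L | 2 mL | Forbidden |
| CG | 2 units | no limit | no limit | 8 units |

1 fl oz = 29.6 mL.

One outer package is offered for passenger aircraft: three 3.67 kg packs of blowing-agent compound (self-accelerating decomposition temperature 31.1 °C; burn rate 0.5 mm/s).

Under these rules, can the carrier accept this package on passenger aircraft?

No

With self-accelerating decomposition temperature 31.1 °C (< 75 °C), the blowing-agent compound falls in Category SR.
Category SR quantity: three 3.67 kg packs = 11.01 kg.
11.01 kg > 10 kg (passenger aircraft limit, Category SR) — over the limit.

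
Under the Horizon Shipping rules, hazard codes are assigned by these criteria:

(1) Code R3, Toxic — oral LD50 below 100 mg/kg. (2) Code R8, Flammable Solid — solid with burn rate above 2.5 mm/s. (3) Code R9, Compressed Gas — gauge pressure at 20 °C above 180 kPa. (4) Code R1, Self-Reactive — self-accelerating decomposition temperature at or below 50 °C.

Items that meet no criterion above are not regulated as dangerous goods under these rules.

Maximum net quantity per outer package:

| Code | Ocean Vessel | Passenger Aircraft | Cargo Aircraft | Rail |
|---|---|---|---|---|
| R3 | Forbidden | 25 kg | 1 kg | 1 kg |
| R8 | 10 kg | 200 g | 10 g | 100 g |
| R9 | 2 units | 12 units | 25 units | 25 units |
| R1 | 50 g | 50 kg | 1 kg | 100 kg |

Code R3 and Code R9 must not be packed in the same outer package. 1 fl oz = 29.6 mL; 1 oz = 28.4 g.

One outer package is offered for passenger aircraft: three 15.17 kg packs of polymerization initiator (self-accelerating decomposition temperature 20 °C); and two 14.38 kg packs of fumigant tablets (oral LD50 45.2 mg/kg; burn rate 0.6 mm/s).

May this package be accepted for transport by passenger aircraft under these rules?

Self-accelerating decomposition temperature 20 °C meets the Code R1 criterion (Self-Reactive), so the polymerization initiator is Code R1.
Oral LD50 45.2 mg/kg meets the Code R3 criterion (Toxic), so the fumigant tablets are Code R3.
Code R1 quantity: three 15.17 kg packs = 45.51 kg.
45.51 kg is within the passenger aircraft limit of 50 kg for Code R1.
Code R3 quantity: two 14.38 kg packs = 28.76 kg.
That exceeds the Code R3 passenger aircraft limit of 25 kg.
The segregation rule (Code R3 with Code R9) does not apply to Code R1 with Code R3.

No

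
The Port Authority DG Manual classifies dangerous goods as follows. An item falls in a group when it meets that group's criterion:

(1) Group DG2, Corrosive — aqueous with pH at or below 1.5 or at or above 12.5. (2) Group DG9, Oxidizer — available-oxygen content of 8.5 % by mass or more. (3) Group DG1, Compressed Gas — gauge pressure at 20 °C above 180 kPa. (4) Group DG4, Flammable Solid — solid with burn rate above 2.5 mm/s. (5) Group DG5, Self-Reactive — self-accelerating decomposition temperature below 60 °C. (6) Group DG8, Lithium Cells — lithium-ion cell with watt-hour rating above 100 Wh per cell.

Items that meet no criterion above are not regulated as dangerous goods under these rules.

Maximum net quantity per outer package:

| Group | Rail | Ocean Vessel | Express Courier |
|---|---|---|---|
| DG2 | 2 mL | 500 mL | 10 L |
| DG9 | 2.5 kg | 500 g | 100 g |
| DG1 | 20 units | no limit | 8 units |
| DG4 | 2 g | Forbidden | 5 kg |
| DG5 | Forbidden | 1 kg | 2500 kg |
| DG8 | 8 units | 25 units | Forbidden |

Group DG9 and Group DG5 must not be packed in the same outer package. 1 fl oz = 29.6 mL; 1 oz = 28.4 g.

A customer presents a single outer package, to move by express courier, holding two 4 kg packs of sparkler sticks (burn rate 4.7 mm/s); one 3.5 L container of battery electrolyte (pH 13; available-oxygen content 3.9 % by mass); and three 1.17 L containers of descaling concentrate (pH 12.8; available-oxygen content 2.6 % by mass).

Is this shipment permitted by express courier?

With burn rate 4.7 mm/s (> 2.5 mm/s), the sparkler sticks fall in Group DG4.
Battery electrolyte: pH 13 ≥ 12.5 → Group DG2 (Corrosive).
pH 12.8 meets the Group DG2 criterion (Corrosive), so the descaling concentrate is Group DG2.
Group DG2 net quantity: 3.5 L + (three 1.17 L containers = 3.51 L) = 7.01 L.
7.01 L is within the express courier limit of 10 L for Group DG2.
Group DG4 quantity: two 4 kg packs = 8 kg.
8 kg > 5 kg (express courier limit, Group DG4) — over the limit.
The segregation rule (Group DG9 with Group DG5) does not apply to Group DG2 with Group DG4.

No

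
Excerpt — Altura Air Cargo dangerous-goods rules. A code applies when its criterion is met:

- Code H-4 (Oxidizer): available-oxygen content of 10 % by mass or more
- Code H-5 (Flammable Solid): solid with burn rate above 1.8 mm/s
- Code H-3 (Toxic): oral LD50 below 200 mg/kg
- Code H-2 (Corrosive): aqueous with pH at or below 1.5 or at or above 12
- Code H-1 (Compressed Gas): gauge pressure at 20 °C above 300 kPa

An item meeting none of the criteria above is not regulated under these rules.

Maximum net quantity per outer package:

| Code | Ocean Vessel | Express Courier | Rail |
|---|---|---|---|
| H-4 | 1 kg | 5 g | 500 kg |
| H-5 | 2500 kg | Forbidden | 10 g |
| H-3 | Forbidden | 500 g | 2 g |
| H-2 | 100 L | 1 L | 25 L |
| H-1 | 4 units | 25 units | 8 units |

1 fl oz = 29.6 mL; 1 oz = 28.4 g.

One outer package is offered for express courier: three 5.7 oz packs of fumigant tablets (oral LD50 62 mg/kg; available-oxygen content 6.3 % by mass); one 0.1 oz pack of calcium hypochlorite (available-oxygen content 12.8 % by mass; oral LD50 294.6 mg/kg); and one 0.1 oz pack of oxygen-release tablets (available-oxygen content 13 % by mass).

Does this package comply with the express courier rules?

Oral LD50 62 mg/kg meets the Code H-3 criterion (Toxic), so the fumigant tablets are Code H-3.
Available-oxygen content 12.8 % by mass meets the Code H-4 criterion (Oxidizer), so the calcium hypochlorite is Code H-4.
The oxygen-release tablets have available-oxygen content 13 % by mass, which is ≥ 10 % by mass, so they are Code H-4 (Oxidizer).
Code H-4 net quantity: (one 0.1 oz pack = 2.84 g) + (one 0.1 oz pack = 2.84 g) = 5.68 g.
5.68 g > 5 g (express courier limit, Code H-4) — over the limit.
Code H-3 quantity: three 5.7 oz packs = 485.64 g.
That is within the Code H-3 express courier limit of 500 g.

No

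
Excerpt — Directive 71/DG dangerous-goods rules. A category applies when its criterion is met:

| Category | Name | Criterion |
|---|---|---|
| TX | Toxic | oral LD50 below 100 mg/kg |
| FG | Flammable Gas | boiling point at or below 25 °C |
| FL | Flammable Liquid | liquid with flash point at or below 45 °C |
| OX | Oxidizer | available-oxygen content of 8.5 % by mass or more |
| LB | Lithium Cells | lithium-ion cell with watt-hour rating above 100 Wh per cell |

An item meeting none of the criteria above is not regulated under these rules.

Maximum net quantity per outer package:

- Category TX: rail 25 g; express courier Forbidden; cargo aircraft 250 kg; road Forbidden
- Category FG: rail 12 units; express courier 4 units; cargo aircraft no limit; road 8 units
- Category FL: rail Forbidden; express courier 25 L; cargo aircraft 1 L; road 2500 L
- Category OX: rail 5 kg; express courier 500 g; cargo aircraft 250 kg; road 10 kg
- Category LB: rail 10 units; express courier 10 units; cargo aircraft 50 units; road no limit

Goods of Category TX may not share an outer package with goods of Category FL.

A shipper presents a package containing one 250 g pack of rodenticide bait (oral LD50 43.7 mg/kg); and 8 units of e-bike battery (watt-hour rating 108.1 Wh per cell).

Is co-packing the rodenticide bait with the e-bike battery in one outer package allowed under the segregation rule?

Rodenticide bait: oral LD50 43.7 mg/kg < 100 mg/kg → Category TX (Toxic).
E-bike battery: watt-hour rating 108.1 Wh per cell > 100 Wh per cell → Category LB (Lithium Cells).
No segregation rule bars Category TX with Category LB.

Yes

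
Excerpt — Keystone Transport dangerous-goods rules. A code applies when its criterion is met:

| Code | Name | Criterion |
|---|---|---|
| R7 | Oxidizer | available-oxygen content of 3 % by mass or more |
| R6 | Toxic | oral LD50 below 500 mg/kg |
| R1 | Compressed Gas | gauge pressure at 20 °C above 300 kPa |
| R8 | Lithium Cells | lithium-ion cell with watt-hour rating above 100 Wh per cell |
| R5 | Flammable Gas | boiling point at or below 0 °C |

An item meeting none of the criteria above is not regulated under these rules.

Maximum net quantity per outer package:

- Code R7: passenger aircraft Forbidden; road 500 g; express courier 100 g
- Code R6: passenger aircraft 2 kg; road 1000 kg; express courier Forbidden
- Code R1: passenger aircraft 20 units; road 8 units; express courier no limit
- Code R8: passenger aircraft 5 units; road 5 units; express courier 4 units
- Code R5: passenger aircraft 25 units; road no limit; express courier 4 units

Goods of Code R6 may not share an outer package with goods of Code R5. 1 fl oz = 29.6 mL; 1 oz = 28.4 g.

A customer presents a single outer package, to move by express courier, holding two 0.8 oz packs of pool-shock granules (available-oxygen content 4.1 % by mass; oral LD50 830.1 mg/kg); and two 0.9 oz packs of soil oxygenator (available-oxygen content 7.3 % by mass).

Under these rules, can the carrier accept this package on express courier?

The pool-shock granules have available-oxygen content 4.1 % by mass, which is ≥ 3 % by mass, so they are Code R7 (Oxidizer).
With available-oxygen content 7.3 % by mass (≥ 3 % by mass), the soil oxygenator falls in Code R7.
Total Code R7: (two 0.8 oz packs = 45.44 g) + (two 0.9 oz packs = 51.12 g) = 96.56 g.
96.56 g ≤ 100 g (express courier limit, Code R7) — within limit.

Yes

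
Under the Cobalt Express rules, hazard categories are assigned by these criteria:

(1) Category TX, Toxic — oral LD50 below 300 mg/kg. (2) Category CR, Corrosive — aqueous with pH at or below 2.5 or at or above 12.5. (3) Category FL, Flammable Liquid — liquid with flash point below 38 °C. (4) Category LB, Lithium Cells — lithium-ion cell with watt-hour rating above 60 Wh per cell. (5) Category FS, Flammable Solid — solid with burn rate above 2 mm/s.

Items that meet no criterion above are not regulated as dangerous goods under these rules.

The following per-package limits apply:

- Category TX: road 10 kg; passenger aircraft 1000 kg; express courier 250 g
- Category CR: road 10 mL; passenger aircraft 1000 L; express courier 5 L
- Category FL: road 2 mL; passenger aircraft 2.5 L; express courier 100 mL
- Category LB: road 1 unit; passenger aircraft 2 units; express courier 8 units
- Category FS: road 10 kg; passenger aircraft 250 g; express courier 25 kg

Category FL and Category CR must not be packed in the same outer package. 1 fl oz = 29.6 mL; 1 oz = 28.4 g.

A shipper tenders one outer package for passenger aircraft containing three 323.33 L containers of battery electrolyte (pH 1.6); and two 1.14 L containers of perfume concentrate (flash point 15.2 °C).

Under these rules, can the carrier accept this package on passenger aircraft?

With pH 1.6 (≤ 2.5), the battery electrolyte falls in Category CR.
Flash point 15.2 °C meets the Category FL criterion (Flammable Liquid), so the perfume concentrate is Category FL.
Category FL quantity: two 1.14 L containers = 2.28 L.
2.28 L ≤ 2.5 L (passenger aircraft limit, Category FL) — within limit.
Category CR quantity: three 323.33 L containers = 969.99 L.
That is within the Category CR passenger aircraft limit of 1000 L.
Category FL and Category CR may not share an outer package.

No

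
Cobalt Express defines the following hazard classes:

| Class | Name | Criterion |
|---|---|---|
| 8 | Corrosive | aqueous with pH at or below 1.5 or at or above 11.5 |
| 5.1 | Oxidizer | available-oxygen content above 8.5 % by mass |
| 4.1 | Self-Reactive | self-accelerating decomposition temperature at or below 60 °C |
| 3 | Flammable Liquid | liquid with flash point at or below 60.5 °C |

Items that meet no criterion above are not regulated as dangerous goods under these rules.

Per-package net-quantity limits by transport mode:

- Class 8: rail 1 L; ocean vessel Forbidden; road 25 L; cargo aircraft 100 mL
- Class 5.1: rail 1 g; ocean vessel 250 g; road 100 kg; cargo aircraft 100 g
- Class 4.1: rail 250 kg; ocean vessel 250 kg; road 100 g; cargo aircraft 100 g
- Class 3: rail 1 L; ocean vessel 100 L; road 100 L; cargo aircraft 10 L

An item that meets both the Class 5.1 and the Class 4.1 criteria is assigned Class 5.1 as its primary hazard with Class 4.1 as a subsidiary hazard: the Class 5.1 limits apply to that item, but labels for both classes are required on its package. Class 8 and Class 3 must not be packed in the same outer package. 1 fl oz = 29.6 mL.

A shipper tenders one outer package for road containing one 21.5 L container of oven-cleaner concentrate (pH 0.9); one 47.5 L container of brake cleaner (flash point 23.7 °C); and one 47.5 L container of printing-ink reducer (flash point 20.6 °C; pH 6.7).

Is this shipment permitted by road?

Oven-cleaner concentrate: pH 0.9 ≤ 1.5 → Class 8 (Corrosive).
Flash point 23.7 °C meets the Class 3 criterion (Flammable Liquid), so the brake cleaner is Class 3.
With flash point 20.6 °C (≤ 60.5 °C), the printing-ink reducer falls in Class 3.
Class 8 quantity: 21.5 L.
That is within the Class 8 road limit of 25 L.
Class 3 net quantity: 47.5 L + 47.5 L = 95 L.
95 L ≤ 100 L (road limit, Class 3) — within limit.
Class 8 and Class 3 may not share an outer package.

No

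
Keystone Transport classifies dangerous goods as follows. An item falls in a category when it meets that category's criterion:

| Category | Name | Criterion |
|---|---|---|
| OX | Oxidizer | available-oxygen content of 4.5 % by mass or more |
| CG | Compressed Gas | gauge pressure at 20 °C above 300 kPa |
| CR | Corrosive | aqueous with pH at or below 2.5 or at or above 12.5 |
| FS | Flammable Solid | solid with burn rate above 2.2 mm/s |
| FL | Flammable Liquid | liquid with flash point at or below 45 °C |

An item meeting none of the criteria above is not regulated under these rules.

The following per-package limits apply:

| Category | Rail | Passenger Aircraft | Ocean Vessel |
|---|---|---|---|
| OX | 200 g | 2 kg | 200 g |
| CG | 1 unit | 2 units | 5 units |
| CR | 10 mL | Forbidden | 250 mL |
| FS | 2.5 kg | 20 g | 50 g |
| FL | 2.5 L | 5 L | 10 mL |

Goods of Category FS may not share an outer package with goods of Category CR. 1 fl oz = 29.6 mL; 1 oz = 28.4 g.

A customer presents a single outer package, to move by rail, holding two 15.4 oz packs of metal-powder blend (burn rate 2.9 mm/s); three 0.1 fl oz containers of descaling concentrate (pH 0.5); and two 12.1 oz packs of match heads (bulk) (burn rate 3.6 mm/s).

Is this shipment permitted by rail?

No

With burn rate 2.9 mm/s (> 2.2 mm/s), the metal-powder blend falls in Category FS.
pH 0.5 meets the Category CR criterion (Corrosive), so the descaling concentrate is Category CR.
The match heads (bulk) have burn rate 3.6 mm/s, which is > 2.2 mm/s, so they are Category FS (Flammable Solid).
Category FS net quantity: (two 15.4 oz packs = 874.72 g) + (two 12.1 oz packs = 687.28 g) = 1.562 kg.
That is within the Category FS rail limit of 2.5 kg.
Category CR quantity: three 0.1 fl oz containers = 8.88 mL.
That is within the Category CR rail limit of 10 mL.
Category FS and Category CR may not share an outer package.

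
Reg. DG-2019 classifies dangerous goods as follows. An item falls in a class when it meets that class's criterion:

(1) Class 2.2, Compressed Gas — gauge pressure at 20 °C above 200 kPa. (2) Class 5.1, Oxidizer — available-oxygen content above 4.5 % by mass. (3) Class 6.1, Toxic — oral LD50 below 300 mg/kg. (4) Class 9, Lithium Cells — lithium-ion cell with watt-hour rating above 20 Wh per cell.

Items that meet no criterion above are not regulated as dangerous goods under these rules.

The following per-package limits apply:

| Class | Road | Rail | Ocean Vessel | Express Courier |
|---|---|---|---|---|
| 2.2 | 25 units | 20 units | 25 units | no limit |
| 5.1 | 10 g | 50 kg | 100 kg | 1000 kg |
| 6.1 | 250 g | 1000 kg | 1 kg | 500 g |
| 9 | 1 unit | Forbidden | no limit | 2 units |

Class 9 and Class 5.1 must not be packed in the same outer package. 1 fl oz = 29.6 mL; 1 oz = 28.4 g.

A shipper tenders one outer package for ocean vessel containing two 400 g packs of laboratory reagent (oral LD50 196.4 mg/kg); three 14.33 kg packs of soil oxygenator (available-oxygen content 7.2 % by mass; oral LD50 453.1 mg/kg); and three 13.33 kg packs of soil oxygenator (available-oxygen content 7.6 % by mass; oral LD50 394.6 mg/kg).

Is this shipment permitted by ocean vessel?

Yes

The laboratory reagent has oral LD50 196.4 mg/kg, which is < 300 mg/kg, so it is Class 6.1 (Toxic).
With available-oxygen content 7.2 % by mass (> 4.5 % by mass), the soil oxygenator falls in Class 5.1.
With available-oxygen content 7.6 % by mass (> 4.5 % by mass), the soil oxygenator falls in Class 5.1.
Class 5.1 net quantity: (three 14.33 kg packs = 42.99 kg) + (three 13.33 kg packs = 39.99 kg) = 82.98 kg.
82.98 kg ≤ 100 kg (ocean vessel limit, Class 5.1) — within limit.
Class 6.1 quantity: two 400 g packs = 800 g.
800 g is within the ocean vessel limit of 1 kg for Class 6.1.
The segregation rule (Class 9 with Class 5.1) does not apply to Class 5.1 with Class 6.1.
Every hazard class is within its ocean vessel limit and no segregation rule is violated.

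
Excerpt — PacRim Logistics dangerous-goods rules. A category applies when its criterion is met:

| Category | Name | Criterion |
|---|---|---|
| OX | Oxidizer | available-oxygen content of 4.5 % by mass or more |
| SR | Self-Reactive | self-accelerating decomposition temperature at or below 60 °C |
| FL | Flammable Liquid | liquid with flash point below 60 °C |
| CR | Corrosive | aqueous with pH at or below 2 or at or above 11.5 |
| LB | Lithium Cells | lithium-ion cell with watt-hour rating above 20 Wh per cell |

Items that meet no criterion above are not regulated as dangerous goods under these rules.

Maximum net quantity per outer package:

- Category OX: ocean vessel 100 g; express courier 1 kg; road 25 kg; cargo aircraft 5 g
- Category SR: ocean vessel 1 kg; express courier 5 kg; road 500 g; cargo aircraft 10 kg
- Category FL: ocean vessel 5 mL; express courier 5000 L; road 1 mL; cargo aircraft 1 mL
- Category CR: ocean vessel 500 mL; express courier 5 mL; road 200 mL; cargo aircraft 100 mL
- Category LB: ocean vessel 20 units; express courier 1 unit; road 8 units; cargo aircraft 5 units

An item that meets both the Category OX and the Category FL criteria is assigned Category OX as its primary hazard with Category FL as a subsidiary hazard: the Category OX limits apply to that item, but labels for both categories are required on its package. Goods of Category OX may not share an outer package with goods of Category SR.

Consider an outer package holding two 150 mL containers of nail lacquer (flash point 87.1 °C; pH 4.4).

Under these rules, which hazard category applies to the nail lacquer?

flash point 87.1 °C is not below 60 °C, so Category FL does not apply.
pH 4.4 is between 2 and 11.5, so Category CR does not apply.
No criterion is met, so the item is not regulated.

Not regulated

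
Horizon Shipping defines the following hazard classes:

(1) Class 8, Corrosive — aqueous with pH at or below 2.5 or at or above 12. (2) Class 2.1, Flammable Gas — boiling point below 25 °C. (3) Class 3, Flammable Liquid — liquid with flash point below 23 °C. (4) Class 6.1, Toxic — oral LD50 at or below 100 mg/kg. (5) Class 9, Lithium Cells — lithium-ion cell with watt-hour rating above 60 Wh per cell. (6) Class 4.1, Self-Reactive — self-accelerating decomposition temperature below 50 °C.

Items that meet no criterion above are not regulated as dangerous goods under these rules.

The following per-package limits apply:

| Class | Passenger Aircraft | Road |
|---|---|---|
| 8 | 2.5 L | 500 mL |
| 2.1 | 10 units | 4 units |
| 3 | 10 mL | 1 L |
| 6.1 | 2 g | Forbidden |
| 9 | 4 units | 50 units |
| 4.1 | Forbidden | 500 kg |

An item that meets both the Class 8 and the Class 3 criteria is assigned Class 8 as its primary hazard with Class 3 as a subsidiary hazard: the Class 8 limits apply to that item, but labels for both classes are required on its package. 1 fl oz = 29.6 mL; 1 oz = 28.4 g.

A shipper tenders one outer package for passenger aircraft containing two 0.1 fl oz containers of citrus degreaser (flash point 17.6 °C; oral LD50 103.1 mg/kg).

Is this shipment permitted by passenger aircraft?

Yes

With flash point 17.6 °C (< 23 °C), the citrus degreaser falls in Class 3.
Class 3 quantity: two 0.1 fl oz containers = 5.92 mL.
5.92 mL is within the passenger aircraft limit of 10 mL for Class 3.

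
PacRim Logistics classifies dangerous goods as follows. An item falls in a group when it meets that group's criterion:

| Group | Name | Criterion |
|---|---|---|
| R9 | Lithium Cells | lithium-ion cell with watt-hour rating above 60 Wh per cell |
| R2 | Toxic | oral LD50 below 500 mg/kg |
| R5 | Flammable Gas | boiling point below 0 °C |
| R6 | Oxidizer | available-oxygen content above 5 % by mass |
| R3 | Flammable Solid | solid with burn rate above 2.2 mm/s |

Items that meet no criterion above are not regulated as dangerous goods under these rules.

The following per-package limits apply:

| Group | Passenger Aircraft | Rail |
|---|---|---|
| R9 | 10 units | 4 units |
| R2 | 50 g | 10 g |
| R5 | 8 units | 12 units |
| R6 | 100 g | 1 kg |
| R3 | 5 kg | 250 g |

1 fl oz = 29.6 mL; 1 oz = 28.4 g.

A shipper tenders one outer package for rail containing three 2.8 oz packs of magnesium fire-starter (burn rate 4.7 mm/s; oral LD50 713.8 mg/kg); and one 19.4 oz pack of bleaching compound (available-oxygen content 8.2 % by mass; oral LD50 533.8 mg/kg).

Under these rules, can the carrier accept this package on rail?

Yes

The magnesium fire-starter has burn rate 4.7 mm/s, which is > 2.2 mm/s, so it is Group R3 (Flammable Solid).
Available-oxygen content 8.2 % by mass meets the Group R6 criterion (Oxidizer), so the bleaching compound is Group R6.
Group R3 quantity: three 2.8 oz packs = 238.56 g.
238.56 g is within the rail limit of 250 g for Group R3.
Group R6 quantity: one 19.4 oz pack = 550.96 g.
550.96 g ≤ 1 kg (rail limit, Group R6) — within limit.
Every hazard group is within its rail limit and no segregation rule is violated.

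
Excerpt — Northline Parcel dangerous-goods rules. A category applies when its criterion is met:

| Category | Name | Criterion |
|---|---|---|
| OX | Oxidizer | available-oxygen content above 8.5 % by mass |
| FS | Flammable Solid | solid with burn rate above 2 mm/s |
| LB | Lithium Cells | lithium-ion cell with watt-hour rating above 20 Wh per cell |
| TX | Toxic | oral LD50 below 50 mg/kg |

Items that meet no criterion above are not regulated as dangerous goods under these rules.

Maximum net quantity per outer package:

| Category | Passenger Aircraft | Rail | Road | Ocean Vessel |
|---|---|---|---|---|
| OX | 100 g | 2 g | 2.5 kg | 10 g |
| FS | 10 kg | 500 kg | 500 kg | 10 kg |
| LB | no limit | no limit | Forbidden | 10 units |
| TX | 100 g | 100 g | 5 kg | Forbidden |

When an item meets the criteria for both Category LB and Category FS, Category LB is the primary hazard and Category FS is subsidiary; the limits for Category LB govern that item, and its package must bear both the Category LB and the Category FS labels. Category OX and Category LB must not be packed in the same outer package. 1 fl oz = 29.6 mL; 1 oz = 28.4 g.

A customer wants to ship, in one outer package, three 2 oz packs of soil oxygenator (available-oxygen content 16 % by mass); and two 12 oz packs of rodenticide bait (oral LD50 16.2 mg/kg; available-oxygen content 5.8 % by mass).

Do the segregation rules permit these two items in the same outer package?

Yes

Soil oxygenator: available-oxygen content 16 % by mass > 8.5 % by mass → Category OX (Oxidizer).
The rodenticide bait has oral LD50 16.2 mg/kg, which is < 50 mg/kg, so it is Category TX (Toxic).
No segregation rule bars Category OX with Category TX.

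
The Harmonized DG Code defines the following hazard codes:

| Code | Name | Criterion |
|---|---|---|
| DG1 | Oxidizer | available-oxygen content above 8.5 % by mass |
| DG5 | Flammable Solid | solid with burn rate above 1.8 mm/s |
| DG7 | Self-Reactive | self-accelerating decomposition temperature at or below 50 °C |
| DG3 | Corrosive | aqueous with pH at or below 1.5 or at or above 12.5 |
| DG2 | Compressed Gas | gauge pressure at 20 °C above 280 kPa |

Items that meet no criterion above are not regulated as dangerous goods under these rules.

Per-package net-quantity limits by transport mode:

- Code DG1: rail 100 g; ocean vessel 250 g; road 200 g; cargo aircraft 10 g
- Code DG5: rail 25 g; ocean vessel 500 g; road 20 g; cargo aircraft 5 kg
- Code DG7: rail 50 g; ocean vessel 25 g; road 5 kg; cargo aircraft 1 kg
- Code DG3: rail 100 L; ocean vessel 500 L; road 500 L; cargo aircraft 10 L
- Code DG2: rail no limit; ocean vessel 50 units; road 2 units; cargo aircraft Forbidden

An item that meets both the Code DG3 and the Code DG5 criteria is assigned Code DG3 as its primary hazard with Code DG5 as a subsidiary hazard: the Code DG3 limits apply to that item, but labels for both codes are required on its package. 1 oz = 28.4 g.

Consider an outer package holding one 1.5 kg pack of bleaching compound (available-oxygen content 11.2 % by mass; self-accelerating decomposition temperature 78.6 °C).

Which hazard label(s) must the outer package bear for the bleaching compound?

Code DG1

With available-oxygen content 11.2 % by mass (> 8.5 % by mass), the bleaching compound falls in Code DG1.
Only the Code DG1 label is required.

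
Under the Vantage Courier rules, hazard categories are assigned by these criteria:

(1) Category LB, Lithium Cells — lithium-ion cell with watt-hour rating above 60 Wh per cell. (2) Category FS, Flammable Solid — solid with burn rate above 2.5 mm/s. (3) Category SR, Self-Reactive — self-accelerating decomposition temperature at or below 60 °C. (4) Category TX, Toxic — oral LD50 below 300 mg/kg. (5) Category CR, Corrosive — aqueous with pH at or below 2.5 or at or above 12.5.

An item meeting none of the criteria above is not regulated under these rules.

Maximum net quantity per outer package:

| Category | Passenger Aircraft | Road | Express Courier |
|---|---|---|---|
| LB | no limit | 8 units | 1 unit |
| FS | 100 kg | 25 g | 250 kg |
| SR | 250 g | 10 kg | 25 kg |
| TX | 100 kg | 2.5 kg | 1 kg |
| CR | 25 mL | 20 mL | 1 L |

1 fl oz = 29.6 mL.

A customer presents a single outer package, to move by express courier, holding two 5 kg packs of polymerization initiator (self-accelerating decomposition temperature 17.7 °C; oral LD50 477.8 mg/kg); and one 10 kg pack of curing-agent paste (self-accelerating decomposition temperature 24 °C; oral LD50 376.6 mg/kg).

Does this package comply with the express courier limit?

Yes

The polymerization initiator has self-accelerating decomposition temperature 17.7 °C, which is ≤ 60 °C, so it is Category SR (Self-Reactive).
The curing-agent paste has self-accelerating decomposition temperature 24 °C, which is ≤ 60 °C, so it is Category SR (Self-Reactive).
Total Category SR: (two 5 kg packs = 10 kg) + 10 kg = 20 kg.
20 kg is within the express courier limit of 25 kg for Category SR.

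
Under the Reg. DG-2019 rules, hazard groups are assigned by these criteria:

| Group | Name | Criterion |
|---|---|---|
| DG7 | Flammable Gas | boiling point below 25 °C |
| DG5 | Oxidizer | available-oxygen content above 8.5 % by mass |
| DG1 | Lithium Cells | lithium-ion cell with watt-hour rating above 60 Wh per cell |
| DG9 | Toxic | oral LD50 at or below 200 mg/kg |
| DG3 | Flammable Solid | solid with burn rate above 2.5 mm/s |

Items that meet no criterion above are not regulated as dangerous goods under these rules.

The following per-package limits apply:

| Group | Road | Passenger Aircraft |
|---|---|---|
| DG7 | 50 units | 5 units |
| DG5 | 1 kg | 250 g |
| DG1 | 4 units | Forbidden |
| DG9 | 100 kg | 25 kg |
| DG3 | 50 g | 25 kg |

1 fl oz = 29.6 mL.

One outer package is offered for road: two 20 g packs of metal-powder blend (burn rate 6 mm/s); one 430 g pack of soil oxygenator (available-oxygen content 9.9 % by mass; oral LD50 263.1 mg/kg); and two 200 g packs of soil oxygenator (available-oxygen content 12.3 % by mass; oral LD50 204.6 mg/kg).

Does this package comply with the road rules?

The metal-powder blend has burn rate 6 mm/s, which is > 2.5 mm/s, so it is Group DG3 (Flammable Solid).
Available-oxygen content 9.9 % by mass meets the Group DG5 criterion (Oxidizer), so the soil oxygenator is Group DG5.
The soil oxygenator has available-oxygen content 12.3 % by mass, which is > 8.5 % by mass, so it is Group DG5 (Oxidizer).
Group DG3 quantity: two 20 g packs = 40 g.
40 g is within the road limit of 50 g for Group DG3.
Group DG5 net quantity: 430 g + (two 200 g packs = 400 g) = 830 g.
830 g ≤ 1 kg (road limit, Group DG5) — within limit.
Every hazard group is within its road limit and no segregation rule is violated.

Yes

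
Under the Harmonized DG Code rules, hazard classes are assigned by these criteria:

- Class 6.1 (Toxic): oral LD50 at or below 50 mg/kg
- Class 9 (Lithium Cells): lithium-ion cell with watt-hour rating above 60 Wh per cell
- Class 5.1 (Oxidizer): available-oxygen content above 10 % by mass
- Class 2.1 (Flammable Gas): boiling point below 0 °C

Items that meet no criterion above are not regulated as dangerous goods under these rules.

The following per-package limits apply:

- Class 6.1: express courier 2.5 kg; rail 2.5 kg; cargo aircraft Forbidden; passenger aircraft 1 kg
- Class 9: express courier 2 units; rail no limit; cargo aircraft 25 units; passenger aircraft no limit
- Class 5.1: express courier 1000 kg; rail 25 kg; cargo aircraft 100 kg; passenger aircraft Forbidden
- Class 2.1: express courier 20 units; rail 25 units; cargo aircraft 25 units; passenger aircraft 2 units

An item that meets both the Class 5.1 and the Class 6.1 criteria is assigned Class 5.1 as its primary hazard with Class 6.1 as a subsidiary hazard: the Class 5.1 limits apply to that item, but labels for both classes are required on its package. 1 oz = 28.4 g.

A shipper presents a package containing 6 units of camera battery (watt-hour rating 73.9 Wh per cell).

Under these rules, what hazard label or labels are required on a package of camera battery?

The camera battery has watt-hour rating 73.9 Wh per cell, which is > 60 Wh per cell, so it is Class 9 (Lithium Cells).
Only the Class 9 label is required.

Class 9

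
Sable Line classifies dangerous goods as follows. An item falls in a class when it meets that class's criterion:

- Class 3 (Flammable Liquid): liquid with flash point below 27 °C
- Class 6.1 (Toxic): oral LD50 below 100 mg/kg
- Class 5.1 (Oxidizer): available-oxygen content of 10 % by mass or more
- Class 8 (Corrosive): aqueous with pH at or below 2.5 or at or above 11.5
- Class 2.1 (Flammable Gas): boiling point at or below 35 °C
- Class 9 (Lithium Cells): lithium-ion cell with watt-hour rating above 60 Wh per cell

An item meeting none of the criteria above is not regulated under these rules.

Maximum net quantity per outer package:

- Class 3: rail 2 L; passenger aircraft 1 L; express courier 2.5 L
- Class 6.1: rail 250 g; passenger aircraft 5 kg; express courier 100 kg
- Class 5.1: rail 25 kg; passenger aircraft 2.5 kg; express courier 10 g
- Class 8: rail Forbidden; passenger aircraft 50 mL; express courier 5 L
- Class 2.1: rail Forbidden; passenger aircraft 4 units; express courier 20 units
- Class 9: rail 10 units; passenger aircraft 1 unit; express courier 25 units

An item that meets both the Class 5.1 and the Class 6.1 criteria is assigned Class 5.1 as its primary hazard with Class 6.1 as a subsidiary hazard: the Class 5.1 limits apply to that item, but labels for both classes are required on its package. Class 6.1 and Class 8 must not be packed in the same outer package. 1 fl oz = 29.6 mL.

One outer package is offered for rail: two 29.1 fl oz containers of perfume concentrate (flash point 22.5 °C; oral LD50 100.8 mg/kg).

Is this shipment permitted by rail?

Yes

Perfume concentrate: flash point 22.5 °C < 27 °C → Class 3 (Flammable Liquid).
Class 3 quantity: two 29.1 fl oz containers = 1722.72 mL.
That is within the Class 3 rail limit of 2 L.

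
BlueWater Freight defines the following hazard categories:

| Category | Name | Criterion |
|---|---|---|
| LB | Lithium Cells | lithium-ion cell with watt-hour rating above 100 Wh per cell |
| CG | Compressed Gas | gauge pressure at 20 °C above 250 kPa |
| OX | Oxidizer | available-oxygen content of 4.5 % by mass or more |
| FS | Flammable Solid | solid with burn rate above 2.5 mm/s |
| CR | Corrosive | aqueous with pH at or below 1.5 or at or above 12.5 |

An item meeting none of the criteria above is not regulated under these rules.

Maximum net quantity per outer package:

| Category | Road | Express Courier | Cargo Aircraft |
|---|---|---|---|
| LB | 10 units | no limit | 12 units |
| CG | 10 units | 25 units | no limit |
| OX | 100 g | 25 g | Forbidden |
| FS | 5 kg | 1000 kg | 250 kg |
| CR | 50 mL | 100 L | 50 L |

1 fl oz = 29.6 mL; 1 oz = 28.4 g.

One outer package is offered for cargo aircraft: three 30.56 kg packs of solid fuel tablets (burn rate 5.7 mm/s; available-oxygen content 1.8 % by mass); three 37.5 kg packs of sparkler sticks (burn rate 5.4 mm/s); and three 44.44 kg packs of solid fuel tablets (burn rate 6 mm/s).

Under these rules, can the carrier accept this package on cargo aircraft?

No

Solid fuel tablets: burn rate 5.7 mm/s > 2.5 mm/s → Category FS (Flammable Solid).
The sparkler sticks have burn rate 5.4 mm/s, which is > 2.5 mm/s, so they are Category FS (Flammable Solid).
Burn rate 6 mm/s meets the Category FS criterion (Flammable Solid), so the solid fuel tablets are Category FS.
Total Category FS: (three 30.56 kg packs = 91.68 kg) + (three 37.5 kg packs = 112.5 kg) + (three 44.44 kg packs = 133.32 kg) = 337.5 kg.
337.5 kg exceeds the cargo aircraft limit of 250 kg for Category FS.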